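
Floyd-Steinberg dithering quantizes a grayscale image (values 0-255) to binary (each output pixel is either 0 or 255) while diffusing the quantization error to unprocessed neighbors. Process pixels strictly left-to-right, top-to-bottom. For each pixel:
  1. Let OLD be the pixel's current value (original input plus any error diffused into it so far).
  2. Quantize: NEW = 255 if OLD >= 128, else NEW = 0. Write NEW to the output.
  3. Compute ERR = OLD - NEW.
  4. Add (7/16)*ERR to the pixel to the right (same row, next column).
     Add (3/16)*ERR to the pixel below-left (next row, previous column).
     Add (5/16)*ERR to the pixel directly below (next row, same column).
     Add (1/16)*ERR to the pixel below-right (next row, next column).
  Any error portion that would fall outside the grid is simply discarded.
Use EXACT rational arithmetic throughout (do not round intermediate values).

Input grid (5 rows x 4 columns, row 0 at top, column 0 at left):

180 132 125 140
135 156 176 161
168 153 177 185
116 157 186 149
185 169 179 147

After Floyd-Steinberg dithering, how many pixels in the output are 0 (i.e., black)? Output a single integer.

Answer: 7

Derivation:
(0,0): OLD=180 → NEW=255, ERR=-75
(0,1): OLD=1587/16 → NEW=0, ERR=1587/16
(0,2): OLD=43109/256 → NEW=255, ERR=-22171/256
(0,3): OLD=418243/4096 → NEW=0, ERR=418243/4096
(1,0): OLD=33321/256 → NEW=255, ERR=-31959/256
(1,1): OLD=228255/2048 → NEW=0, ERR=228255/2048
(1,2): OLD=14617227/65536 → NEW=255, ERR=-2094453/65536
(1,3): OLD=181943229/1048576 → NEW=255, ERR=-85443651/1048576
(2,0): OLD=4911429/32768 → NEW=255, ERR=-3444411/32768
(2,1): OLD=134266311/1048576 → NEW=255, ERR=-133120569/1048576
(2,2): OLD=216337827/2097152 → NEW=0, ERR=216337827/2097152
(2,3): OLD=6800475703/33554432 → NEW=255, ERR=-1755904457/33554432
(3,0): OLD=995689589/16777216 → NEW=0, ERR=995689589/16777216
(3,1): OLD=41893117611/268435456 → NEW=255, ERR=-26557923669/268435456
(3,2): OLD=675194088021/4294967296 → NEW=255, ERR=-420022572459/4294967296
(3,3): OLD=6618325043667/68719476736 → NEW=0, ERR=6618325043667/68719476736
(4,0): OLD=794550345873/4294967296 → NEW=255, ERR=-300666314607/4294967296
(4,1): OLD=3189561145011/34359738368 → NEW=0, ERR=3189561145011/34359738368
(4,2): OLD=220920778277075/1099511627776 → NEW=255, ERR=-59454686805805/1099511627776
(4,3): OLD=2591808765832373/17592186044416 → NEW=255, ERR=-1894198675493707/17592186044416
Output grid:
  Row 0: #.#.  (2 black, running=2)
  Row 1: #.##  (1 black, running=3)
  Row 2: ##.#  (1 black, running=4)
  Row 3: .##.  (2 black, running=6)
  Row 4: #.##  (1 black, running=7)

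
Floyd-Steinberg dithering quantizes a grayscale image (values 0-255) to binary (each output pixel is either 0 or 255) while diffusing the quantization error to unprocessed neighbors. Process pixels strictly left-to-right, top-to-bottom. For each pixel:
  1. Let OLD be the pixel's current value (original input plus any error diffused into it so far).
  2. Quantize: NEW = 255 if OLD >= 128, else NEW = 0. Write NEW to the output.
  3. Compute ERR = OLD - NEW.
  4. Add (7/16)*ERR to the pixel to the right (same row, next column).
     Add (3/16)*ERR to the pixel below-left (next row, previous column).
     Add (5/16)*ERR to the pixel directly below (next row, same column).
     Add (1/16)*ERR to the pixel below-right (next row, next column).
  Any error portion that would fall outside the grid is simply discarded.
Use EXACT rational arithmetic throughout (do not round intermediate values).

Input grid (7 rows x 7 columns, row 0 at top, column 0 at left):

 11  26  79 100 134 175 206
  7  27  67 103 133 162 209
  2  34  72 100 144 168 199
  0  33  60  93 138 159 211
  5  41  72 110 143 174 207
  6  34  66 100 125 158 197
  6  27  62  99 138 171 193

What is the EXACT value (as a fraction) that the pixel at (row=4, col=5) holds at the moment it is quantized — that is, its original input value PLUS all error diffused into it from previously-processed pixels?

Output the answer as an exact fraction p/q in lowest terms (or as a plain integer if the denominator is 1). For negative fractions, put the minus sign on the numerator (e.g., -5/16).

(0,0): OLD=11 → NEW=0, ERR=11
(0,1): OLD=493/16 → NEW=0, ERR=493/16
(0,2): OLD=23675/256 → NEW=0, ERR=23675/256
(0,3): OLD=575325/4096 → NEW=255, ERR=-469155/4096
(0,4): OLD=5497739/65536 → NEW=0, ERR=5497739/65536
(0,5): OLD=221984973/1048576 → NEW=255, ERR=-45401907/1048576
(0,6): OLD=3138293147/16777216 → NEW=255, ERR=-1139896933/16777216
(1,0): OLD=4151/256 → NEW=0, ERR=4151/256
(1,1): OLD=126465/2048 → NEW=0, ERR=126465/2048
(1,2): OLD=6774165/65536 → NEW=0, ERR=6774165/65536
(1,3): OLD=35111025/262144 → NEW=255, ERR=-31735695/262144
(1,4): OLD=1526279987/16777216 → NEW=0, ERR=1526279987/16777216
(1,5): OLD=24263040803/134217728 → NEW=255, ERR=-9962479837/134217728
(1,6): OLD=327679402157/2147483648 → NEW=255, ERR=-219928928083/2147483648
(2,0): OLD=610971/32768 → NEW=0, ERR=610971/32768
(2,1): OLD=85824729/1048576 → NEW=0, ERR=85824729/1048576
(2,2): OLD=2034587595/16777216 → NEW=0, ERR=2034587595/16777216
(2,3): OLD=18621631283/134217728 → NEW=255, ERR=-15603889357/134217728
(2,4): OLD=107462751971/1073741824 → NEW=0, ERR=107462751971/1073741824
(2,5): OLD=6015493240545/34359738368 → NEW=255, ERR=-2746240043295/34359738368
(2,6): OLD=70033017575735/549755813888 → NEW=0, ERR=70033017575735/549755813888
(3,0): OLD=355229547/16777216 → NEW=0, ERR=355229547/16777216
(3,1): OLD=12313767567/134217728 → NEW=0, ERR=12313767567/134217728
(3,2): OLD=130301396445/1073741824 → NEW=0, ERR=130301396445/1073741824
(3,3): OLD=584570974235/4294967296 → NEW=255, ERR=-510645686245/4294967296
(3,4): OLD=52230868396907/549755813888 → NEW=0, ERR=52230868396907/549755813888
(3,5): OLD=904807823791089/4398046511104 → NEW=255, ERR=-216694036540431/4398046511104
(3,6): OLD=15780748743191727/70368744177664 → NEW=255, ERR=-2163281022112593/70368744177664
(4,0): OLD=61887902821/2147483648 → NEW=0, ERR=61887902821/2147483648
(4,1): OLD=3654343758881/34359738368 → NEW=0, ERR=3654343758881/34359738368
(4,2): OLD=76907876370575/549755813888 → NEW=255, ERR=-63279856170865/549755813888
(4,3): OLD=210602460110293/4398046511104 → NEW=0, ERR=210602460110293/4398046511104
(4,4): OLD=6226599540859055/35184372088832 → NEW=255, ERR=-2745415341793105/35184372088832
(4,5): OLD=140330954170744943/1125899906842624 → NEW=0, ERR=140330954170744943/1125899906842624
Target (4,5): original=174, with diffused error = 140330954170744943/1125899906842624

Answer: 140330954170744943/1125899906842624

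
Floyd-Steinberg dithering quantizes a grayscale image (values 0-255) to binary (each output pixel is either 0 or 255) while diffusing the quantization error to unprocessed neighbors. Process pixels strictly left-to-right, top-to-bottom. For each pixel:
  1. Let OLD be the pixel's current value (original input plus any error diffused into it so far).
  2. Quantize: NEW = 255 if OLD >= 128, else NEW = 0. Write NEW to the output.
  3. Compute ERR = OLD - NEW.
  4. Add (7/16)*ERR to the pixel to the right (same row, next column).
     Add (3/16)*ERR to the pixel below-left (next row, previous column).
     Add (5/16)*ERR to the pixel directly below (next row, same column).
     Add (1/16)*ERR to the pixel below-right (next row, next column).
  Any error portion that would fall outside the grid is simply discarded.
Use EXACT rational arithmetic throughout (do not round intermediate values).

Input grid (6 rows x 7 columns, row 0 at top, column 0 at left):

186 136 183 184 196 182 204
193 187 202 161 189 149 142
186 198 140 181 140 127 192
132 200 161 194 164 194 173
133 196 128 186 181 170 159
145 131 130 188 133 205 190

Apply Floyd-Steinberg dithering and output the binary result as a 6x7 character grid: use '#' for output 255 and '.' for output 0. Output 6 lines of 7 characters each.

(0,0): OLD=186 → NEW=255, ERR=-69
(0,1): OLD=1693/16 → NEW=0, ERR=1693/16
(0,2): OLD=58699/256 → NEW=255, ERR=-6581/256
(0,3): OLD=707597/4096 → NEW=255, ERR=-336883/4096
(0,4): OLD=10486875/65536 → NEW=255, ERR=-6224805/65536
(0,5): OLD=147267197/1048576 → NEW=255, ERR=-120119683/1048576
(0,6): OLD=2581714283/16777216 → NEW=255, ERR=-1696475797/16777216
(1,0): OLD=48967/256 → NEW=255, ERR=-16313/256
(1,1): OLD=374897/2048 → NEW=255, ERR=-147343/2048
(1,2): OLD=10071749/65536 → NEW=255, ERR=-6639931/65536
(1,3): OLD=18757857/262144 → NEW=0, ERR=18757857/262144
(1,4): OLD=2751528323/16777216 → NEW=255, ERR=-1526661757/16777216
(1,5): OLD=6508849267/134217728 → NEW=0, ERR=6508849267/134217728
(1,6): OLD=267270271581/2147483648 → NEW=0, ERR=267270271581/2147483648
(2,0): OLD=5000299/32768 → NEW=255, ERR=-3355541/32768
(2,1): OLD=112969673/1048576 → NEW=0, ERR=112969673/1048576
(2,2): OLD=2758058139/16777216 → NEW=255, ERR=-1520131941/16777216
(2,3): OLD=18834300291/134217728 → NEW=255, ERR=-15391220349/134217728
(2,4): OLD=80486634291/1073741824 → NEW=0, ERR=80486634291/1073741824
(2,5): OLD=6617605704017/34359738368 → NEW=255, ERR=-2144127579823/34359738368
(2,6): OLD=113592110346567/549755813888 → NEW=255, ERR=-26595622194873/549755813888
(3,0): OLD=2016614971/16777216 → NEW=0, ERR=2016614971/16777216
(3,1): OLD=35281268511/134217728 → NEW=255, ERR=1055747871/134217728
(3,2): OLD=130308140941/1073741824 → NEW=0, ERR=130308140941/1073741824
(3,3): OLD=943393563243/4294967296 → NEW=255, ERR=-151823097237/4294967296
(3,4): OLD=84163186370107/549755813888 → NEW=255, ERR=-56024546171333/549755813888
(3,5): OLD=552081153447777/4398046511104 → NEW=0, ERR=552081153447777/4398046511104
(3,6): OLD=14700087598858047/70368744177664 → NEW=255, ERR=-3243942166446273/70368744177664
(4,0): OLD=369447167637/2147483648 → NEW=255, ERR=-178161162603/2147483648
(4,1): OLD=6611815973521/34359738368 → NEW=255, ERR=-2149917310319/34359738368
(4,2): OLD=72795142677279/549755813888 → NEW=255, ERR=-67392589864161/549755813888
(4,3): OLD=482901260248837/4398046511104 → NEW=0, ERR=482901260248837/4398046511104
(4,4): OLD=7688423139909183/35184372088832 → NEW=255, ERR=-1283591742742977/35184372088832
(4,5): OLD=200696223631397119/1125899906842624 → NEW=255, ERR=-86408252613472001/1125899906842624
(4,6): OLD=2141248996680260521/18014398509481984 → NEW=0, ERR=2141248996680260521/18014398509481984
(5,0): OLD=59011948074563/549755813888 → NEW=0, ERR=59011948074563/549755813888
(5,1): OLD=572795705193409/4398046511104 → NEW=255, ERR=-548706155138111/4398046511104
(5,2): OLD=1892402213794391/35184372088832 → NEW=0, ERR=1892402213794391/35184372088832
(5,3): OLD=65116778085092819/281474976710656 → NEW=255, ERR=-6659340976124461/281474976710656
(5,4): OLD=1868476740374028913/18014398509481984 → NEW=0, ERR=1868476740374028913/18014398509481984
(5,5): OLD=35510226051198863585/144115188075855872 → NEW=255, ERR=-1239146908144383775/144115188075855872
(5,6): OLD=504025846926277169167/2305843009213693952 → NEW=255, ERR=-83964120423214788593/2305843009213693952
Row 0: #.#####
Row 1: ###.#..
Row 2: #.##.##
Row 3: .#.##.#
Row 4: ###.##.
Row 5: .#.#.##

Answer: #.#####
###.#..
#.##.##
.#.##.#
###.##.
.#.#.##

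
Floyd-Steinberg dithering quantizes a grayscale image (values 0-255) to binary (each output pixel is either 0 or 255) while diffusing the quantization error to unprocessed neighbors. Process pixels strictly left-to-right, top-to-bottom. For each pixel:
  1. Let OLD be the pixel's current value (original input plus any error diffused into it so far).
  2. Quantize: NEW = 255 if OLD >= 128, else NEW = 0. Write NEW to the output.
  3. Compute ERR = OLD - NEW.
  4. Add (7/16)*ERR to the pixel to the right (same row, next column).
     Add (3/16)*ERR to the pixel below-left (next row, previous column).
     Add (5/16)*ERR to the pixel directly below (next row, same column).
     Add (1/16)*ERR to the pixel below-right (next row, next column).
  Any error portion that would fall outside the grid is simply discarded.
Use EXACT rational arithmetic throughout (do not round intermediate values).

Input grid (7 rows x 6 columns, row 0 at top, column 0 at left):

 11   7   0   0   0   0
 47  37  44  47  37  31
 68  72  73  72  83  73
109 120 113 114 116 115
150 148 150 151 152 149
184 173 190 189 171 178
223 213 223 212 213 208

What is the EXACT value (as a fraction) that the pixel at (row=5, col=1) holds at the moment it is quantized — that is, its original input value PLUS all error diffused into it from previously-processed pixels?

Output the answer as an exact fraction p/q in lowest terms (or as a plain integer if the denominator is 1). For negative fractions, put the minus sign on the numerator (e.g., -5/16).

Answer: 2825224592118355/17592186044416

Derivation:
(0,0): OLD=11 → NEW=0, ERR=11
(0,1): OLD=189/16 → NEW=0, ERR=189/16
(0,2): OLD=1323/256 → NEW=0, ERR=1323/256
(0,3): OLD=9261/4096 → NEW=0, ERR=9261/4096
(0,4): OLD=64827/65536 → NEW=0, ERR=64827/65536
(0,5): OLD=453789/1048576 → NEW=0, ERR=453789/1048576
(1,0): OLD=13479/256 → NEW=0, ERR=13479/256
(1,1): OLD=133905/2048 → NEW=0, ERR=133905/2048
(1,2): OLD=4940261/65536 → NEW=0, ERR=4940261/65536
(1,3): OLD=21284737/262144 → NEW=0, ERR=21284737/262144
(1,4): OLD=1225647971/16777216 → NEW=0, ERR=1225647971/16777216
(1,5): OLD=16953933765/268435456 → NEW=0, ERR=16953933765/268435456
(2,0): OLD=3169099/32768 → NEW=0, ERR=3169099/32768
(2,1): OLD=159561065/1048576 → NEW=255, ERR=-107825815/1048576
(2,2): OLD=1189153147/16777216 → NEW=0, ERR=1189153147/16777216
(2,3): OLD=19702095715/134217728 → NEW=255, ERR=-14523424925/134217728
(2,4): OLD=323863546281/4294967296 → NEW=0, ERR=323863546281/4294967296
(2,5): OLD=8953647207471/68719476736 → NEW=255, ERR=-8569819360209/68719476736
(3,0): OLD=2012294939/16777216 → NEW=0, ERR=2012294939/16777216
(3,1): OLD=21431146111/134217728 → NEW=255, ERR=-12794374529/134217728
(3,2): OLD=71649588653/1073741824 → NEW=0, ERR=71649588653/1073741824
(3,3): OLD=8792474686663/68719476736 → NEW=0, ERR=8792474686663/68719476736
(3,4): OLD=90927151844455/549755813888 → NEW=255, ERR=-49260580696985/549755813888
(3,5): OLD=365388392190633/8796093022208 → NEW=0, ERR=365388392190633/8796093022208
(4,0): OLD=364231221173/2147483648 → NEW=255, ERR=-183377109067/2147483648
(4,1): OLD=3465522836785/34359738368 → NEW=0, ERR=3465522836785/34359738368
(4,2): OLD=256198636551491/1099511627776 → NEW=255, ERR=-24176828531389/1099511627776
(4,3): OLD=2968385962518895/17592186044416 → NEW=255, ERR=-1517621478807185/17592186044416
(4,4): OLD=28722357069781343/281474976710656 → NEW=0, ERR=28722357069781343/281474976710656
(4,5): OLD=905333569400318265/4503599627370496 → NEW=255, ERR=-243084335579158215/4503599627370496
(5,0): OLD=96881469540387/549755813888 → NEW=255, ERR=-43306263001053/549755813888
(5,1): OLD=2825224592118355/17592186044416 → NEW=255, ERR=-1660782849207725/17592186044416
Target (5,1): original=173, with diffused error = 2825224592118355/17592186044416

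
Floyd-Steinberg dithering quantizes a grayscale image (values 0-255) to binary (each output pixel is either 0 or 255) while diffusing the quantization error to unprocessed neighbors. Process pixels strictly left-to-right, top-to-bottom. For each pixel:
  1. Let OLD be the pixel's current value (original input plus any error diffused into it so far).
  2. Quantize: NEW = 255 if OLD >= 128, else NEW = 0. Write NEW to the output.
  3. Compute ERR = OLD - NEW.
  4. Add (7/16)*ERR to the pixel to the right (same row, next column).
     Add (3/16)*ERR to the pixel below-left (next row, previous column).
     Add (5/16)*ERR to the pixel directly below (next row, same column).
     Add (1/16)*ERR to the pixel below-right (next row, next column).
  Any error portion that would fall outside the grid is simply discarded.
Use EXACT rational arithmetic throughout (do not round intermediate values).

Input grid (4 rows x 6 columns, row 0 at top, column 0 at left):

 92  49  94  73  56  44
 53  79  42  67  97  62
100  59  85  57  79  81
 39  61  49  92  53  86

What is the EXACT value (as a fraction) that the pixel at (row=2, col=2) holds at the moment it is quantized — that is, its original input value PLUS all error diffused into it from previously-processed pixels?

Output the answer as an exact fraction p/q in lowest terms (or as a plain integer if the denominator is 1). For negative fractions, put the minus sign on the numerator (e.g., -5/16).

(0,0): OLD=92 → NEW=0, ERR=92
(0,1): OLD=357/4 → NEW=0, ERR=357/4
(0,2): OLD=8515/64 → NEW=255, ERR=-7805/64
(0,3): OLD=20117/1024 → NEW=0, ERR=20117/1024
(0,4): OLD=1058323/16384 → NEW=0, ERR=1058323/16384
(0,5): OLD=18942597/262144 → NEW=0, ERR=18942597/262144
(1,0): OLD=6303/64 → NEW=0, ERR=6303/64
(1,1): OLD=68025/512 → NEW=255, ERR=-62535/512
(1,2): OLD=-660019/16384 → NEW=0, ERR=-660019/16384
(1,3): OLD=3932441/65536 → NEW=0, ERR=3932441/65536
(1,4): OLD=663599419/4194304 → NEW=255, ERR=-405948101/4194304
(1,5): OLD=3105451309/67108864 → NEW=0, ERR=3105451309/67108864
(2,0): OLD=883715/8192 → NEW=0, ERR=883715/8192
(2,1): OLD=17466417/262144 → NEW=0, ERR=17466417/262144
(2,2): OLD=441150611/4194304 → NEW=0, ERR=441150611/4194304
Target (2,2): original=85, with diffused error = 441150611/4194304

Answer: 441150611/4194304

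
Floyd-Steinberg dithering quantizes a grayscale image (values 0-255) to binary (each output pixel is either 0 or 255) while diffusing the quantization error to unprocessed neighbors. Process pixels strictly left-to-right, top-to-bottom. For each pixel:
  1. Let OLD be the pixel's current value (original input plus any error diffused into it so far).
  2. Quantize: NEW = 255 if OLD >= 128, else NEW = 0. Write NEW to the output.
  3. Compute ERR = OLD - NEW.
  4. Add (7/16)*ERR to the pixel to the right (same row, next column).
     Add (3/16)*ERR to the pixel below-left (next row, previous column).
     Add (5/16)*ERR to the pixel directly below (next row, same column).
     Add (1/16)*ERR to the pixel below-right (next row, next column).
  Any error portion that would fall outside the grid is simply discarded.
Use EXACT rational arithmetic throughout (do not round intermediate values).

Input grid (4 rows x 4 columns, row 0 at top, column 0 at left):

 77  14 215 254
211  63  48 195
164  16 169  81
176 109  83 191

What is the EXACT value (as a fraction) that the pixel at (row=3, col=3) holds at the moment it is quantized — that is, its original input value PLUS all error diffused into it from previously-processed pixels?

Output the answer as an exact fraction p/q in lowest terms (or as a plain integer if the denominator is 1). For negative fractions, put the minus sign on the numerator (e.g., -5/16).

Answer: 17010642998171/68719476736

Derivation:
(0,0): OLD=77 → NEW=0, ERR=77
(0,1): OLD=763/16 → NEW=0, ERR=763/16
(0,2): OLD=60381/256 → NEW=255, ERR=-4899/256
(0,3): OLD=1006091/4096 → NEW=255, ERR=-38389/4096
(1,0): OLD=62465/256 → NEW=255, ERR=-2815/256
(1,1): OLD=152199/2048 → NEW=0, ERR=152199/2048
(1,2): OLD=4964755/65536 → NEW=0, ERR=4964755/65536
(1,3): OLD=234900341/1048576 → NEW=255, ERR=-32486539/1048576
(2,0): OLD=5717949/32768 → NEW=255, ERR=-2637891/32768
(2,1): OLD=18372207/1048576 → NEW=0, ERR=18372207/1048576
(2,2): OLD=417700203/2097152 → NEW=255, ERR=-117073557/2097152
(2,3): OLD=1732400863/33554432 → NEW=0, ERR=1732400863/33554432
(3,0): OLD=2585844077/16777216 → NEW=255, ERR=-1692346003/16777216
(3,1): OLD=14722453683/268435456 → NEW=0, ERR=14722453683/268435456
(3,2): OLD=430893290573/4294967296 → NEW=0, ERR=430893290573/4294967296
(3,3): OLD=17010642998171/68719476736 → NEW=255, ERR=-512823569509/68719476736
Target (3,3): original=191, with diffused error = 17010642998171/68719476736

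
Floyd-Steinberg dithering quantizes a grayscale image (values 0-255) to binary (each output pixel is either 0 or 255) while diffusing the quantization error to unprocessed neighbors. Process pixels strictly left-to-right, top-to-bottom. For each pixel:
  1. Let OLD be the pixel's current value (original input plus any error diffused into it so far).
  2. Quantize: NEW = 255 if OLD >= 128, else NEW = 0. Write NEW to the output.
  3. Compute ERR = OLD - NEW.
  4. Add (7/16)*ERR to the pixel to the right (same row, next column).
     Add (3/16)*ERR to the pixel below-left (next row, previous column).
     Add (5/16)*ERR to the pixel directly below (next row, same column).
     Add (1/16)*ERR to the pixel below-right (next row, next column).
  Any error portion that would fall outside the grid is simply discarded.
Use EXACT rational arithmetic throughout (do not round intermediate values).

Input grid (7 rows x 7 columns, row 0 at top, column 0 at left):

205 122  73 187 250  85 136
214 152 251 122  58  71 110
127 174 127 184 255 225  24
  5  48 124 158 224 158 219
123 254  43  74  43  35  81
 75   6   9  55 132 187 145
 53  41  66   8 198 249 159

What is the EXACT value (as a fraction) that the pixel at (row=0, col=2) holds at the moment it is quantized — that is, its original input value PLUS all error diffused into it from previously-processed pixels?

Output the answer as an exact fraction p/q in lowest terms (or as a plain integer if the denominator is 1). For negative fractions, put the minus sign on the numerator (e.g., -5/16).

Answer: 14951/128

Derivation:
(0,0): OLD=205 → NEW=255, ERR=-50
(0,1): OLD=801/8 → NEW=0, ERR=801/8
(0,2): OLD=14951/128 → NEW=0, ERR=14951/128
Target (0,2): original=73, with diffused error = 14951/128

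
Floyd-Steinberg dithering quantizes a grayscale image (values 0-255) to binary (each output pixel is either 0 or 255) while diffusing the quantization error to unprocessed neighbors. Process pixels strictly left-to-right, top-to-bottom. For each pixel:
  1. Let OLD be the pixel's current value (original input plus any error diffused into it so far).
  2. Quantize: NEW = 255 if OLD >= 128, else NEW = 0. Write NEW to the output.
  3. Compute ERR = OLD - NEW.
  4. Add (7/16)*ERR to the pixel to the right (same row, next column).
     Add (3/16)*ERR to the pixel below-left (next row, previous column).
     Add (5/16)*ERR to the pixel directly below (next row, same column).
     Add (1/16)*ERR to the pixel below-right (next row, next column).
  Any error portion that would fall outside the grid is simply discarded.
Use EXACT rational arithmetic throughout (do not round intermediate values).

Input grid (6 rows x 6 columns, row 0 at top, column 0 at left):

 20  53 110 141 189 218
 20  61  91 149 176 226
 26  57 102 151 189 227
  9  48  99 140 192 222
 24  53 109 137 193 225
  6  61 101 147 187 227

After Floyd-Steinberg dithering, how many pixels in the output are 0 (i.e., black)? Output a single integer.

Answer: 18

Derivation:
(0,0): OLD=20 → NEW=0, ERR=20
(0,1): OLD=247/4 → NEW=0, ERR=247/4
(0,2): OLD=8769/64 → NEW=255, ERR=-7551/64
(0,3): OLD=91527/1024 → NEW=0, ERR=91527/1024
(0,4): OLD=3737265/16384 → NEW=255, ERR=-440655/16384
(0,5): OLD=54062807/262144 → NEW=255, ERR=-12783913/262144
(1,0): OLD=2421/64 → NEW=0, ERR=2421/64
(1,1): OLD=38899/512 → NEW=0, ERR=38899/512
(1,2): OLD=1769263/16384 → NEW=0, ERR=1769263/16384
(1,3): OLD=13877859/65536 → NEW=255, ERR=-2833821/65536
(1,4): OLD=608677289/4194304 → NEW=255, ERR=-460870231/4194304
(1,5): OLD=10804990927/67108864 → NEW=255, ERR=-6307769393/67108864
(2,0): OLD=426529/8192 → NEW=0, ERR=426529/8192
(2,1): OLD=33065019/262144 → NEW=0, ERR=33065019/262144
(2,2): OLD=786725617/4194304 → NEW=255, ERR=-282821903/4194304
(2,3): OLD=3158591529/33554432 → NEW=0, ERR=3158591529/33554432
(2,4): OLD=188462726779/1073741824 → NEW=255, ERR=-85341438341/1073741824
(2,5): OLD=2679835905805/17179869184 → NEW=255, ERR=-1701030736115/17179869184
(3,0): OLD=205188433/4194304 → NEW=0, ERR=205188433/4194304
(3,1): OLD=3336331581/33554432 → NEW=0, ERR=3336331581/33554432
(3,2): OLD=39449881127/268435456 → NEW=255, ERR=-29001160153/268435456
(3,3): OLD=1770097123925/17179869184 → NEW=0, ERR=1770097123925/17179869184
(3,4): OLD=27427014793973/137438953472 → NEW=255, ERR=-7619918341387/137438953472
(3,5): OLD=355878800790587/2199023255552 → NEW=255, ERR=-204872129375173/2199023255552
(4,0): OLD=31101433951/536870912 → NEW=0, ERR=31101433951/536870912
(4,1): OLD=792140256019/8589934592 → NEW=0, ERR=792140256019/8589934592
(4,2): OLD=38789777333449/274877906944 → NEW=255, ERR=-31304088937271/274877906944
(4,3): OLD=449594821329357/4398046511104 → NEW=0, ERR=449594821329357/4398046511104
(4,4): OLD=14733056528446493/70368744177664 → NEW=255, ERR=-3210973236857827/70368744177664
(4,5): OLD=194169727490767787/1125899906842624 → NEW=255, ERR=-92934748754101333/1125899906842624
(5,0): OLD=5689169204969/137438953472 → NEW=0, ERR=5689169204969/137438953472
(5,1): OLD=396683314381049/4398046511104 → NEW=0, ERR=396683314381049/4398046511104
(5,2): OLD=4567029761349763/35184372088832 → NEW=255, ERR=-4404985121302397/35184372088832
(5,3): OLD=122158313835465873/1125899906842624 → NEW=0, ERR=122158313835465873/1125899906842624
(5,4): OLD=475401860896347169/2251799813685248 → NEW=255, ERR=-98807091593391071/2251799813685248
(5,5): OLD=6454788651030619445/36028797018963968 → NEW=255, ERR=-2732554588805192395/36028797018963968
Output grid:
  Row 0: ..#.##  (3 black, running=3)
  Row 1: ...###  (3 black, running=6)
  Row 2: ..#.##  (3 black, running=9)
  Row 3: ..#.##  (3 black, running=12)
  Row 4: ..#.##  (3 black, running=15)
  Row 5: ..#.##  (3 black, running=18)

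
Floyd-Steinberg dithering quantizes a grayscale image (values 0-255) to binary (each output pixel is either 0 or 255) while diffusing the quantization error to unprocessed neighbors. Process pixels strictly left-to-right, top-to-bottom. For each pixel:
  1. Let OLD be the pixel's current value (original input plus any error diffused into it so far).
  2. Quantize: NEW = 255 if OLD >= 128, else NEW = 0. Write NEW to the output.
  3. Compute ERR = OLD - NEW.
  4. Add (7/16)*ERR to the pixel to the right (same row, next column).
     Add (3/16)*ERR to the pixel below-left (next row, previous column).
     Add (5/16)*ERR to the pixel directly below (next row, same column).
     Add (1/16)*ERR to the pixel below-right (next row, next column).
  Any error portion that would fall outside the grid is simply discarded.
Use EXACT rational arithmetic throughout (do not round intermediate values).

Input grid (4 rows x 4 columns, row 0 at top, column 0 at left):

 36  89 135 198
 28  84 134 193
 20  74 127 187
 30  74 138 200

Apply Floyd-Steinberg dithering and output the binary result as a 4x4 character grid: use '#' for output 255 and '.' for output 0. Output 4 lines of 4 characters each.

(0,0): OLD=36 → NEW=0, ERR=36
(0,1): OLD=419/4 → NEW=0, ERR=419/4
(0,2): OLD=11573/64 → NEW=255, ERR=-4747/64
(0,3): OLD=169523/1024 → NEW=255, ERR=-91597/1024
(1,0): OLD=3769/64 → NEW=0, ERR=3769/64
(1,1): OLD=66991/512 → NEW=255, ERR=-63569/512
(1,2): OLD=758203/16384 → NEW=0, ERR=758203/16384
(1,3): OLD=47358221/262144 → NEW=255, ERR=-19488499/262144
(2,0): OLD=123893/8192 → NEW=0, ERR=123893/8192
(2,1): OLD=14201591/262144 → NEW=0, ERR=14201591/262144
(2,2): OLD=75216395/524288 → NEW=255, ERR=-58477045/524288
(2,3): OLD=988707887/8388608 → NEW=0, ERR=988707887/8388608
(3,0): OLD=188256773/4194304 → NEW=0, ERR=188256773/4194304
(3,1): OLD=6079964763/67108864 → NEW=0, ERR=6079964763/67108864
(3,2): OLD=180675412837/1073741824 → NEW=255, ERR=-93128752283/1073741824
(3,3): OLD=3297084630339/17179869184 → NEW=255, ERR=-1083782011581/17179869184
Row 0: ..##
Row 1: .#.#
Row 2: ..#.
Row 3: ..##

Answer: ..##
.#.#
..#.
..##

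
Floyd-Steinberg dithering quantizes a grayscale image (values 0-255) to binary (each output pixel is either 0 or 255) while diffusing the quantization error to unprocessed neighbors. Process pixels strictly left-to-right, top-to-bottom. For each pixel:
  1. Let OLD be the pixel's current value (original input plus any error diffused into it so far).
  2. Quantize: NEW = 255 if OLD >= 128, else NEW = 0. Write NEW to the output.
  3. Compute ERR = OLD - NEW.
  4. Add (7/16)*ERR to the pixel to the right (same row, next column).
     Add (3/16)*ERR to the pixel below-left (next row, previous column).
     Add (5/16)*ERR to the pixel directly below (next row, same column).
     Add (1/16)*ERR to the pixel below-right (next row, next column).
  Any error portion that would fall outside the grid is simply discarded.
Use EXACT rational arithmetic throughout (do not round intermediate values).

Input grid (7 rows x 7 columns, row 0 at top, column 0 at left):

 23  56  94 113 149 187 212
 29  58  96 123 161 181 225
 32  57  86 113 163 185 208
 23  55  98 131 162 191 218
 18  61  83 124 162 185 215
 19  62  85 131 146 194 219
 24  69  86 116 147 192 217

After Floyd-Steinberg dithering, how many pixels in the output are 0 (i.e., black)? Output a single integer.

Answer: 25

Derivation:
(0,0): OLD=23 → NEW=0, ERR=23
(0,1): OLD=1057/16 → NEW=0, ERR=1057/16
(0,2): OLD=31463/256 → NEW=0, ERR=31463/256
(0,3): OLD=683089/4096 → NEW=255, ERR=-361391/4096
(0,4): OLD=7235127/65536 → NEW=0, ERR=7235127/65536
(0,5): OLD=246729601/1048576 → NEW=255, ERR=-20657279/1048576
(0,6): OLD=3412168839/16777216 → NEW=255, ERR=-866021241/16777216
(1,0): OLD=12435/256 → NEW=0, ERR=12435/256
(1,1): OLD=254725/2048 → NEW=0, ERR=254725/2048
(1,2): OLD=11561065/65536 → NEW=255, ERR=-5150615/65536
(1,3): OLD=23442293/262144 → NEW=0, ERR=23442293/262144
(1,4): OLD=3781838207/16777216 → NEW=255, ERR=-496351873/16777216
(1,5): OLD=21356950447/134217728 → NEW=255, ERR=-12868570193/134217728
(1,6): OLD=355818848097/2147483648 → NEW=255, ERR=-191789482143/2147483648
(2,0): OLD=2310151/32768 → NEW=0, ERR=2310151/32768
(2,1): OLD=120598461/1048576 → NEW=0, ERR=120598461/1048576
(2,2): OLD=2286707319/16777216 → NEW=255, ERR=-1991482761/16777216
(2,3): OLD=10543373951/134217728 → NEW=0, ERR=10543373951/134217728
(2,4): OLD=188693060399/1073741824 → NEW=255, ERR=-85111104721/1073741824
(2,5): OLD=3496609030373/34359738368 → NEW=0, ERR=3496609030373/34359738368
(2,6): OLD=120187959960467/549755813888 → NEW=255, ERR=-19999772580973/549755813888
(3,0): OLD=1117295511/16777216 → NEW=0, ERR=1117295511/16777216
(3,1): OLD=13720622283/134217728 → NEW=0, ERR=13720622283/134217728
(3,2): OLD=136952583953/1073741824 → NEW=0, ERR=136952583953/1073741824
(3,3): OLD=812044424487/4294967296 → NEW=255, ERR=-283172235993/4294967296
(3,4): OLD=72773950701463/549755813888 → NEW=255, ERR=-67413781839977/549755813888
(3,5): OLD=692154906715829/4398046511104 → NEW=255, ERR=-429346953615691/4398046511104
(3,6): OLD=11982532608069739/70368744177664 → NEW=255, ERR=-5961497157234581/70368744177664
(4,0): OLD=124508392953/2147483648 → NEW=0, ERR=124508392953/2147483648
(4,1): OLD=5029881902885/34359738368 → NEW=255, ERR=-3731851380955/34359738368
(4,2): OLD=38135531959115/549755813888 → NEW=0, ERR=38135531959115/549755813888
(4,3): OLD=522156202448041/4398046511104 → NEW=0, ERR=522156202448041/4398046511104
(4,4): OLD=5390134734907435/35184372088832 → NEW=255, ERR=-3581880147744725/35184372088832
(4,5): OLD=97283948860983211/1125899906842624 → NEW=0, ERR=97283948860983211/1125899906842624
(4,6): OLD=3967250728861125661/18014398509481984 → NEW=255, ERR=-626420891056780259/18014398509481984
(5,0): OLD=9210477757247/549755813888 → NEW=0, ERR=9210477757247/549755813888
(5,1): OLD=228781872837269/4398046511104 → NEW=0, ERR=228781872837269/4398046511104
(5,2): OLD=5098514636954403/35184372088832 → NEW=255, ERR=-3873500245697757/35184372088832
(5,3): OLD=29606611939189199/281474976710656 → NEW=0, ERR=29606611939189199/281474976710656
(5,4): OLD=3311510327452159365/18014398509481984 → NEW=255, ERR=-1282161292465746555/18014398509481984
(5,5): OLD=25505547263117434677/144115188075855872 → NEW=255, ERR=-11243825696225812683/144115188075855872
(5,6): OLD=413668348956152927355/2305843009213693952 → NEW=255, ERR=-174321618393339030405/2305843009213693952
(6,0): OLD=2743614589065623/70368744177664 → NEW=0, ERR=2743614589065623/70368744177664
(6,1): OLD=93132885201323011/1125899906842624 → NEW=0, ERR=93132885201323011/1125899906842624
(6,2): OLD=1995255931629681833/18014398509481984 → NEW=0, ERR=1995255931629681833/18014398509481984
(6,3): OLD=25522957486176193783/144115188075855872 → NEW=255, ERR=-11226415473167053577/144115188075855872
(6,4): OLD=23814333820975150693/288230376151711744 → NEW=0, ERR=23814333820975150693/288230376151711744
(6,5): OLD=6830564861965378594457/36893488147419103232 → NEW=255, ERR=-2577274615626492729703/36893488147419103232
(6,6): OLD=93229119688752746834335/590295810358705651712 → NEW=255, ERR=-57296311952717194352225/590295810358705651712
Output grid:
  Row 0: ...#.##  (4 black, running=4)
  Row 1: ..#.###  (3 black, running=7)
  Row 2: ..#.#.#  (4 black, running=11)
  Row 3: ...####  (3 black, running=14)
  Row 4: .#..#.#  (4 black, running=18)
  Row 5: ..#.###  (3 black, running=21)
  Row 6: ...#.##  (4 black, running=25)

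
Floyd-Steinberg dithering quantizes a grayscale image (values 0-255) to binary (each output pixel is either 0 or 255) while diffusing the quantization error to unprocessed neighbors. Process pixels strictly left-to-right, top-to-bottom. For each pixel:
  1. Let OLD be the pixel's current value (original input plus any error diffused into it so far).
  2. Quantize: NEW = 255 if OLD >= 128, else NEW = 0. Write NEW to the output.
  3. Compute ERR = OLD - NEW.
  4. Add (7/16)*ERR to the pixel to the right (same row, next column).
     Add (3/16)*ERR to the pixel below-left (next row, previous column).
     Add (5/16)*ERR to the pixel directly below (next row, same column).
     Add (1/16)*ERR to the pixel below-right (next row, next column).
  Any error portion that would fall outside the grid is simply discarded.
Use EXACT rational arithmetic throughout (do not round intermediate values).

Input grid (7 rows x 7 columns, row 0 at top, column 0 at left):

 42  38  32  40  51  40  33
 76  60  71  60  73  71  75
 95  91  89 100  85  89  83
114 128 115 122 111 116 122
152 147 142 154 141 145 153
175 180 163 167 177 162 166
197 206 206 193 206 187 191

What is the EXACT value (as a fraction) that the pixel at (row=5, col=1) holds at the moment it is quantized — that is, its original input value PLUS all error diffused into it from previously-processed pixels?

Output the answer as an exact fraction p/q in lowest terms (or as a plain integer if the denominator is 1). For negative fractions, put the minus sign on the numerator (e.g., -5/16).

(0,0): OLD=42 → NEW=0, ERR=42
(0,1): OLD=451/8 → NEW=0, ERR=451/8
(0,2): OLD=7253/128 → NEW=0, ERR=7253/128
(0,3): OLD=132691/2048 → NEW=0, ERR=132691/2048
(0,4): OLD=2600005/32768 → NEW=0, ERR=2600005/32768
(0,5): OLD=39171555/524288 → NEW=0, ERR=39171555/524288
(0,6): OLD=551024949/8388608 → NEW=0, ERR=551024949/8388608
(1,0): OLD=12761/128 → NEW=0, ERR=12761/128
(1,1): OLD=137711/1024 → NEW=255, ERR=-123409/1024
(1,2): OLD=1692571/32768 → NEW=0, ERR=1692571/32768
(1,3): OLD=15894335/131072 → NEW=0, ERR=15894335/131072
(1,4): OLD=1416893725/8388608 → NEW=255, ERR=-722201315/8388608
(1,5): OLD=4963225005/67108864 → NEW=0, ERR=4963225005/67108864
(1,6): OLD=142328168835/1073741824 → NEW=255, ERR=-131475996285/1073741824
(2,0): OLD=1696693/16384 → NEW=0, ERR=1696693/16384
(2,1): OLD=60062999/524288 → NEW=0, ERR=60062999/524288
(2,2): OLD=1429979397/8388608 → NEW=255, ERR=-709115643/8388608
(2,3): OLD=5905422365/67108864 → NEW=0, ERR=5905422365/67108864
(2,4): OLD=63372766765/536870912 → NEW=0, ERR=63372766765/536870912
(2,5): OLD=2326415335311/17179869184 → NEW=255, ERR=-2054451306609/17179869184
(2,6): OLD=-813786971431/274877906944 → NEW=0, ERR=-813786971431/274877906944
(3,0): OLD=1407961189/8388608 → NEW=255, ERR=-731133851/8388608
(3,1): OLD=7804166017/67108864 → NEW=0, ERR=7804166017/67108864
(3,2): OLD=87574588563/536870912 → NEW=255, ERR=-49327493997/536870912
(3,3): OLD=270907838997/2147483648 → NEW=0, ERR=270907838997/2147483648
(3,4): OLD=51170363542629/274877906944 → NEW=255, ERR=-18923502728091/274877906944
(3,5): OLD=121679133666047/2199023255552 → NEW=0, ERR=121679133666047/2199023255552
(3,6): OLD=4848726084396641/35184372088832 → NEW=255, ERR=-4123288798255519/35184372088832
(4,0): OLD=157375901259/1073741824 → NEW=255, ERR=-116428263861/1073741824
(4,1): OLD=1945226107471/17179869184 → NEW=0, ERR=1945226107471/17179869184
(4,2): OLD=53256501135105/274877906944 → NEW=255, ERR=-16837365135615/274877906944
(4,3): OLD=325396219304027/2199023255552 → NEW=255, ERR=-235354710861733/2199023255552
(4,4): OLD=1599510203750305/17592186044416 → NEW=0, ERR=1599510203750305/17592186044416
(4,5): OLD=98963142047916065/562949953421312 → NEW=255, ERR=-44589096074518495/562949953421312
(4,6): OLD=767264567811808823/9007199254740992 → NEW=0, ERR=767264567811808823/9007199254740992
(5,0): OLD=44625050928733/274877906944 → NEW=255, ERR=-25468815341987/274877906944
(5,1): OLD=344333511123615/2199023255552 → NEW=255, ERR=-216417419042145/2199023255552
Target (5,1): original=180, with diffused error = 344333511123615/2199023255552

Answer: 344333511123615/2199023255552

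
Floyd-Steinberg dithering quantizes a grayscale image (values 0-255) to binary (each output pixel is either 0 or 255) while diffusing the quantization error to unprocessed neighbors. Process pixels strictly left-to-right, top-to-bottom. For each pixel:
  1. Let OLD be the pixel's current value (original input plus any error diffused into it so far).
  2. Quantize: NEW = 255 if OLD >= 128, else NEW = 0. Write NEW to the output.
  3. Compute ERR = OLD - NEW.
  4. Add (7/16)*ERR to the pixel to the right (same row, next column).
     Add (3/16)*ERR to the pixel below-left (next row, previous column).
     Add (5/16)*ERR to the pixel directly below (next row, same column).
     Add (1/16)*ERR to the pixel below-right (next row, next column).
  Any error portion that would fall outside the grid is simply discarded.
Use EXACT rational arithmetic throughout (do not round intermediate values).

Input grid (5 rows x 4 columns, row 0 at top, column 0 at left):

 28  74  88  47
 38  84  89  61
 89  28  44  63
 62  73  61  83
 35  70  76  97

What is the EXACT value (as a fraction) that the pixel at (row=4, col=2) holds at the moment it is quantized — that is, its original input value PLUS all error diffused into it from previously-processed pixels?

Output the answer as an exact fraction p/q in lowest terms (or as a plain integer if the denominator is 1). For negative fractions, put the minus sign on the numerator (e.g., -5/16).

(0,0): OLD=28 → NEW=0, ERR=28
(0,1): OLD=345/4 → NEW=0, ERR=345/4
(0,2): OLD=8047/64 → NEW=0, ERR=8047/64
(0,3): OLD=104457/1024 → NEW=0, ERR=104457/1024
(1,0): OLD=4027/64 → NEW=0, ERR=4027/64
(1,1): OLD=83869/512 → NEW=255, ERR=-46691/512
(1,2): OLD=1849953/16384 → NEW=0, ERR=1849953/16384
(1,3): OLD=39357047/262144 → NEW=255, ERR=-27489673/262144
(2,0): OLD=750095/8192 → NEW=0, ERR=750095/8192
(2,1): OLD=16951573/262144 → NEW=0, ERR=16951573/262144
(2,2): OLD=43103977/524288 → NEW=0, ERR=43103977/524288
(2,3): OLD=614511909/8388608 → NEW=0, ERR=614511909/8388608
(3,0): OLD=430916767/4194304 → NEW=0, ERR=430916767/4194304
(3,1): OLD=10690034369/67108864 → NEW=255, ERR=-6422725951/67108864
(3,2): OLD=67213603391/1073741824 → NEW=0, ERR=67213603391/1073741824
(3,3): OLD=2377988932665/17179869184 → NEW=255, ERR=-2002877709255/17179869184
(4,0): OLD=52786127347/1073741824 → NEW=0, ERR=52786127347/1073741824
(4,1): OLD=685115580377/8589934592 → NEW=0, ERR=685115580377/8589934592
(4,2): OLD=28206576353081/274877906944 → NEW=0, ERR=28206576353081/274877906944
Target (4,2): original=76, with diffused error = 28206576353081/274877906944

Answer: 28206576353081/274877906944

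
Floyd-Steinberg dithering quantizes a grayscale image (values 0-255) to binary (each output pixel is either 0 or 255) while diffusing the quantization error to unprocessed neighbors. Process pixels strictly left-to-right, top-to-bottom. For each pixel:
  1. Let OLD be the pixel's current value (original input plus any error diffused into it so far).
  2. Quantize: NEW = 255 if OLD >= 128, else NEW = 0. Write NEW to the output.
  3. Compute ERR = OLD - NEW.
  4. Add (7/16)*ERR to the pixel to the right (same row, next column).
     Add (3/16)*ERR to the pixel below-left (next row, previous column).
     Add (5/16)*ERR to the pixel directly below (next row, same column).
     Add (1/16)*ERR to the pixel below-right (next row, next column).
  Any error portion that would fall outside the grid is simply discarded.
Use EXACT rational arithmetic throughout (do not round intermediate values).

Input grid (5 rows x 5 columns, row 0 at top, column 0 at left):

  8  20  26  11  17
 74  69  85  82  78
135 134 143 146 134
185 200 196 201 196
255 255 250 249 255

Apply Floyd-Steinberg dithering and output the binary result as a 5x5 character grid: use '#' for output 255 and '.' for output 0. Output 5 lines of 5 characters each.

Answer: .....
..#..
#.##.
#####
#####

Derivation:
(0,0): OLD=8 → NEW=0, ERR=8
(0,1): OLD=47/2 → NEW=0, ERR=47/2
(0,2): OLD=1161/32 → NEW=0, ERR=1161/32
(0,3): OLD=13759/512 → NEW=0, ERR=13759/512
(0,4): OLD=235577/8192 → NEW=0, ERR=235577/8192
(1,0): OLD=2589/32 → NEW=0, ERR=2589/32
(1,1): OLD=30475/256 → NEW=0, ERR=30475/256
(1,2): OLD=1269159/8192 → NEW=255, ERR=-819801/8192
(1,3): OLD=1778491/32768 → NEW=0, ERR=1778491/32768
(1,4): OLD=58936017/524288 → NEW=0, ERR=58936017/524288
(2,0): OLD=747945/4096 → NEW=255, ERR=-296535/4096
(2,1): OLD=16491539/131072 → NEW=0, ERR=16491539/131072
(2,2): OLD=386694521/2097152 → NEW=255, ERR=-148079239/2097152
(2,3): OLD=4928872667/33554432 → NEW=255, ERR=-3627507493/33554432
(2,4): OLD=67228849981/536870912 → NEW=0, ERR=67228849981/536870912
(3,0): OLD=390002137/2097152 → NEW=255, ERR=-144771623/2097152
(3,1): OLD=3210372261/16777216 → NEW=255, ERR=-1067817819/16777216
(3,2): OLD=71770221671/536870912 → NEW=255, ERR=-65131860889/536870912
(3,3): OLD=143028936511/1073741824 → NEW=255, ERR=-130775228609/1073741824
(3,4): OLD=3008036019835/17179869184 → NEW=255, ERR=-1372830622085/17179869184
(4,0): OLD=59456722903/268435456 → NEW=255, ERR=-8994318377/268435456
(4,1): OLD=1661204894487/8589934592 → NEW=255, ERR=-529228426473/8589934592
(4,2): OLD=21759262301625/137438953472 → NEW=255, ERR=-13287670833735/137438953472
(4,3): OLD=321225257168919/2199023255552 → NEW=255, ERR=-239525672996841/2199023255552
(4,4): OLD=6148895905348641/35184372088832 → NEW=255, ERR=-2823118977303519/35184372088832
Row 0: .....
Row 1: ..#..
Row 2: #.##.
Row 3: #####
Row 4: #####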